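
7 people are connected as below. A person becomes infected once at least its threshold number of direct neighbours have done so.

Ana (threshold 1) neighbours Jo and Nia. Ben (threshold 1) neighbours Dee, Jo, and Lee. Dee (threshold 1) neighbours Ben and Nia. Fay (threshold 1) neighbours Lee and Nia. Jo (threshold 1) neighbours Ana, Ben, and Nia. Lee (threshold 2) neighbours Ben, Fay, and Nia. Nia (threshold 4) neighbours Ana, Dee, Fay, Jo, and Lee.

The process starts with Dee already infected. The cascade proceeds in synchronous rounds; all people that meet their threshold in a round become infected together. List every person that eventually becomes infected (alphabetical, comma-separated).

Ana, Ben, Dee, Jo

Round 1 — Dee becomes infected (initial).
Round 2 — checking thresholds:
  Ben: 1 of 3 neighbours ≥ 1, becomes infected.
  Nia: 1 of 5 neighbours < 4, holds.
Round 3 — checking thresholds:
  Jo: 1 of 3 neighbours ≥ 1, becomes infected.
  Lee: 1 of 3 neighbours < 2, holds.
  Nia: 1 of 5 neighbours < 4, holds.
Round 4 — checking thresholds:
  Ana: 1 of 2 neighbours ≥ 1, becomes infected.
  Lee: 1 of 3 neighbours < 2, holds.
  Nia: 2 of 5 neighbours < 4, holds.
Round 5 — no new infections; cascade stops.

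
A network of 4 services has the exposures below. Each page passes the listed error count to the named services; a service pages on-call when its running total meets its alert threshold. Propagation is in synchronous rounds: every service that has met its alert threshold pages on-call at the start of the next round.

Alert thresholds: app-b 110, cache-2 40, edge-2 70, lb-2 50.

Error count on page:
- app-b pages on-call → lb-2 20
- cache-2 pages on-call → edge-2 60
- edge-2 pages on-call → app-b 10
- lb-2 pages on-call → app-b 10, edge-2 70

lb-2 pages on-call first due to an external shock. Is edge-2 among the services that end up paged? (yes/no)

Round 1 — lb-2 pages on-call (initial).
  app-b: +10 → 10 < 110
  edge-2: +70 → 70 ≥ 70
Round 2 — edge-2 pages on-call.
  app-b: +10 → 20 < 110
No further pages.

yes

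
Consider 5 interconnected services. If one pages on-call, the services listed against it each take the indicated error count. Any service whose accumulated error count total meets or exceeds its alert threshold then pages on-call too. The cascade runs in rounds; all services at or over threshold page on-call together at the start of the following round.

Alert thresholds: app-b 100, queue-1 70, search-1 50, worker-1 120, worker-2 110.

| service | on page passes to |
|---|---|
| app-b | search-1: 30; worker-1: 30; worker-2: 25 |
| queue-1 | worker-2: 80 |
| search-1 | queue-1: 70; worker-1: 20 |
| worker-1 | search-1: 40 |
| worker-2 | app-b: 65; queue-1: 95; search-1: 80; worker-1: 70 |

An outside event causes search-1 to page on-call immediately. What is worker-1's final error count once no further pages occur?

Round 1 — search-1 pages on-call (initial).
  queue-1: +70 → 70 ≥ 70
  worker-1: +20 → 20 < 120
Round 2 — queue-1 pages on-call.
  worker-2: +80 → 80 < 110
No further pages.

20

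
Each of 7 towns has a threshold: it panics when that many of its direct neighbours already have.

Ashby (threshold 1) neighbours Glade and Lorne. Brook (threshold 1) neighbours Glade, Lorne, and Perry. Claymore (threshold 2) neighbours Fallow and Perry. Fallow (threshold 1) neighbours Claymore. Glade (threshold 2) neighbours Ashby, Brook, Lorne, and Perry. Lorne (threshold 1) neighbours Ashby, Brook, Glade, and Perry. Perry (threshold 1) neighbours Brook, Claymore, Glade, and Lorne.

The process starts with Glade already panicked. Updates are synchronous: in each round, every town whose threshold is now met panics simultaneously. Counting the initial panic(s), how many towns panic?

5

Round 1 — Glade panics (initial).
Round 2 — checking thresholds:
  Ashby: 1 of 2 neighbours ≥ 1, panics.
  Brook: 1 of 3 neighbours ≥ 1, panics.
  Lorne: 1 of 4 neighbours ≥ 1, panics.
  Perry: 1 of 4 neighbours ≥ 1, panics.
Round 3 — no new panics; cascade stops.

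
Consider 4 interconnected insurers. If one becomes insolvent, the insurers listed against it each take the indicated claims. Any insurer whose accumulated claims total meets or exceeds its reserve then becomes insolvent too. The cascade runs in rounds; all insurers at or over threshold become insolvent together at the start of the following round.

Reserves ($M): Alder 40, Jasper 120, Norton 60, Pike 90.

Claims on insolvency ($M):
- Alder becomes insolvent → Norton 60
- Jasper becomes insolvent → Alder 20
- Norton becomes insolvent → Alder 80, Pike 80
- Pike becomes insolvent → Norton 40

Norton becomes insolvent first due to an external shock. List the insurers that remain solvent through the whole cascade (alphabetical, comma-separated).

Round 1 — Norton becomes insolvent (initial).
  Alder: +80 → 80 ≥ 40
  Pike: +80 → 80 < 90
Round 2 — Alder becomes insolvent.
No further insolvencies.

Jasper, Pike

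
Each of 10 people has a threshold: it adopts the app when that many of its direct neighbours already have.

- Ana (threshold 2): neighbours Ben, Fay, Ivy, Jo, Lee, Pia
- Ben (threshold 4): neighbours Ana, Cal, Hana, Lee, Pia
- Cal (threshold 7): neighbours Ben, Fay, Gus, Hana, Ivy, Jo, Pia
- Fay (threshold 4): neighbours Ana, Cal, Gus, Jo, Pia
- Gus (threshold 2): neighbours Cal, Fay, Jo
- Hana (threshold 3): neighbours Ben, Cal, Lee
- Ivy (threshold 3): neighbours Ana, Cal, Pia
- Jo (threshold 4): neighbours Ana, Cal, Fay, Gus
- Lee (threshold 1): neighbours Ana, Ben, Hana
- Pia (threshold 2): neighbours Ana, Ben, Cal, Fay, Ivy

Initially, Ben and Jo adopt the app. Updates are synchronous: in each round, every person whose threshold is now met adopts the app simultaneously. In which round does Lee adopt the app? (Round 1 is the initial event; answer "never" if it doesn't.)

2

Round 1 — Ben, Jo adopt the app (initial).
Round 2 — checking thresholds:
  Ana: 2 of 6 neighbours ≥ 2, adopts the app.
  Cal: 2 of 7 neighbours < 7, below threshold.
  Fay: 1 of 5 neighbours < 4, below threshold.
  Gus: 1 of 3 neighbours < 2, below threshold.
  Hana: 1 of 3 neighbours < 3, below threshold.
  Lee: 1 of 3 neighbours ≥ 1, adopts the app.
  Pia: 1 of 5 neighbours < 2, below threshold.
Round 3 — checking thresholds:
  Cal: 2 of 7 neighbours < 7, below threshold.
  Fay: 2 of 5 neighbours < 4, below threshold.
  Gus: 1 of 3 neighbours < 2, below threshold.
  Hana: 2 of 3 neighbours < 3, below threshold.
  Ivy: 1 of 3 neighbours < 3, below threshold.
  Pia: 2 of 5 neighbours ≥ 2, adopts the app.
Round 4 — no new adoptions; cascade stops.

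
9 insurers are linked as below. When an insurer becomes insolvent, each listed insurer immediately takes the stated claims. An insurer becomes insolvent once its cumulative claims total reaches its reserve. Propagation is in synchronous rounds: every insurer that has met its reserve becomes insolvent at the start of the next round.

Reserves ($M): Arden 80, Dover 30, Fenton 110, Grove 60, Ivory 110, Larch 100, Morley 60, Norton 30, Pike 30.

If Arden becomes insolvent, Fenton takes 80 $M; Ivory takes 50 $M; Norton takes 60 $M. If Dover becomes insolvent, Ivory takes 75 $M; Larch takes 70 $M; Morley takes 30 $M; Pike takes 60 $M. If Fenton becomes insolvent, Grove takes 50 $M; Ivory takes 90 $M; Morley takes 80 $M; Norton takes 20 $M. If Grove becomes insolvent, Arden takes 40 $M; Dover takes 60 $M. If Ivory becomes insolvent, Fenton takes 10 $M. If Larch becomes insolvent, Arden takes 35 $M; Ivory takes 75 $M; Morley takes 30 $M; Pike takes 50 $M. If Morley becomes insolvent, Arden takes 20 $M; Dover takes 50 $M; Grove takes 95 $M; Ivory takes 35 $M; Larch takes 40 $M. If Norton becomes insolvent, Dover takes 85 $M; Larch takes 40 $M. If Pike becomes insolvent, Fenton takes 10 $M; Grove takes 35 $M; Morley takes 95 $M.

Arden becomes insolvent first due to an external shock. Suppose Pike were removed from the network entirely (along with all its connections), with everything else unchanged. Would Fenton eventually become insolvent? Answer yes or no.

With Pike removed:
Round 1 — Arden becomes insolvent (initial).
  Fenton: +80 → 80 < 110
  Ivory: +50 → 50 < 110
  Norton: +60 → 60 ≥ 30
Round 2 — Norton becomes insolvent.
  Dover: +85 → 85 ≥ 30
  Larch: +40 → 40 < 100
Round 3 — Dover becomes insolvent.
  Ivory: +75 → 125 ≥ 110
  Larch: +70 → 110 ≥ 100
  Morley: +30 → 30 < 60
Round 4 — Ivory, Larch become insolvent.
  Fenton: +10 → 90 < 110
  Morley: +30 → 60 ≥ 60
Round 5 — Morley becomes insolvent.
  Grove: +95 → 95 ≥ 60
Round 6 — Grove becomes insolvent.
No further insolvencies.

no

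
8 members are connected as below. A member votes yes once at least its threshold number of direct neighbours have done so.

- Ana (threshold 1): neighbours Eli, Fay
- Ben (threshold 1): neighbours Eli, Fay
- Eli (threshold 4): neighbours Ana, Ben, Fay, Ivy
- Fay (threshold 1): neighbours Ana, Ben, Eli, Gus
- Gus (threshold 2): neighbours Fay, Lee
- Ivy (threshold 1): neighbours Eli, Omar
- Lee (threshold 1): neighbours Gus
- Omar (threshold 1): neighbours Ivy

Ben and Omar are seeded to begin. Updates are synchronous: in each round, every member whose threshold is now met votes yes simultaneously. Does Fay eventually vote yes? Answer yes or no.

yes

Round 1 — Ben, Omar vote yes (initial).
Round 2 — checking thresholds:
  Eli: 1 of 4 neighbours < 4, holds.
  Fay: 1 of 4 neighbours ≥ 1, votes yes.
  Ivy: 1 of 2 neighbours ≥ 1, votes yes.
Round 3 — checking thresholds:
  Ana: 1 of 2 neighbours ≥ 1, votes yes.
  Eli: 3 of 4 neighbours < 4, holds.
  Gus: 1 of 2 neighbours < 2, holds.
Round 4 — checking thresholds:
  Eli: 4 of 4 neighbours ≥ 4, votes yes.
  Gus: 1 of 2 neighbours < 2, holds.
Round 5 — no new yes votes; cascade stops.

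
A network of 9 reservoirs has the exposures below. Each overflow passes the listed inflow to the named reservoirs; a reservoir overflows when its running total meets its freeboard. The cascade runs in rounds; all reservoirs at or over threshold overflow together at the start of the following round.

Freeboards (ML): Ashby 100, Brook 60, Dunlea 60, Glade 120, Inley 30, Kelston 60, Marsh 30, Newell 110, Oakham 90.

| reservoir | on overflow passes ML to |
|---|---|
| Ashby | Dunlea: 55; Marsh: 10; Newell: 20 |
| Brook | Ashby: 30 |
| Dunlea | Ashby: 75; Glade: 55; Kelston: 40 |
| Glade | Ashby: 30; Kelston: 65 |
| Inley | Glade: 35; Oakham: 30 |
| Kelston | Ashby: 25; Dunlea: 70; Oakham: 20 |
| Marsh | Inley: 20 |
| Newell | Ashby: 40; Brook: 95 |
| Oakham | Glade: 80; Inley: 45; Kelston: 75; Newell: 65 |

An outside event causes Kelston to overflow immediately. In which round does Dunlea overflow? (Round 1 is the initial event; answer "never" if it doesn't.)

2

Round 1 — Kelston overflows (initial).
  Ashby: +25 → 25 < 100
  Dunlea: +70 → 70 ≥ 60
  Oakham: +20 → 20 < 90
Round 2 — Dunlea overflows.
  Ashby: +75 → 100 ≥ 100
  Glade: +55 → 55 < 120
Round 3 — Ashby overflows.
  Marsh: +10 → 10 < 30
  Newell: +20 → 20 < 110
No further overflows.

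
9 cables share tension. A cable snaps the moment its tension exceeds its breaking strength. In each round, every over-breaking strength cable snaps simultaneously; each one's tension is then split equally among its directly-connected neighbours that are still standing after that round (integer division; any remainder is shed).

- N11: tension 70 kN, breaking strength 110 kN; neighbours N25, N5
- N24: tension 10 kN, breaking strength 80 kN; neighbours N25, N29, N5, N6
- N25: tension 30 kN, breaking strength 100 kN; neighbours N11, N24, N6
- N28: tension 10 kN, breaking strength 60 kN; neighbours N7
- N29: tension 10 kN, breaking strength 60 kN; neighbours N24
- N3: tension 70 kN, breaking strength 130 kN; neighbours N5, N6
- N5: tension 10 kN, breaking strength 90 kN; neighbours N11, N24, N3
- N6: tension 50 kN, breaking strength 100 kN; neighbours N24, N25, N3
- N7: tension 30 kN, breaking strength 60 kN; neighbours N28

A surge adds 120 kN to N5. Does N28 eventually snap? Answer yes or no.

no

Round 1 — N5 at 130 > 90. N5 snaps.
  N5 sheds 130 kN to N11, N24, N3: 43 each (1 lost).
    N11: 70+43 = 113 > 110
    N24: 10+43 = 53 ≤ 80
    N3: 70+43 = 113 ≤ 130
Round 2 — N11 snaps.
  N11 sheds 113 kN to N25: 113 each.
    N25: 30+113 = 143 > 100
Round 3 — N25 snaps.
  N25 sheds 143 kN to N24, N6: 71 each (1 lost).
    N24: 53+71 = 124 > 80
    N6: 50+71 = 121 > 100
Round 4 — N24, N6 snap.
  N24 sheds 124 kN to N29: 124 each.
    N29: 10+124 = 134 > 60
  N6 sheds 121 kN to N3: 121 each.
    N3: 113+121 = 234 > 130
Round 5 — N29, N3 snap.
  N29 sheds 134 kN: no online neighbours, lost.
  N3 sheds 234 kN: no online neighbours, lost.
No further breaks.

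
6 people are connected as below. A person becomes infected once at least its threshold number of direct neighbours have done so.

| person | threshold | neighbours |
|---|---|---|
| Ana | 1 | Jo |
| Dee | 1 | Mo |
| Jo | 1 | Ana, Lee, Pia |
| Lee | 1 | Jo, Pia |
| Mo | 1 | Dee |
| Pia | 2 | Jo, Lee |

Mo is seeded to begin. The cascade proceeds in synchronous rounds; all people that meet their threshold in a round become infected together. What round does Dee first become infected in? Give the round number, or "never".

2

Round 1 — Mo becomes infected (initial).
Round 2 — checking thresholds:
  Dee: 1 of 1 neighbours ≥ 1, becomes infected.
Round 3 — no new infections; cascade stops.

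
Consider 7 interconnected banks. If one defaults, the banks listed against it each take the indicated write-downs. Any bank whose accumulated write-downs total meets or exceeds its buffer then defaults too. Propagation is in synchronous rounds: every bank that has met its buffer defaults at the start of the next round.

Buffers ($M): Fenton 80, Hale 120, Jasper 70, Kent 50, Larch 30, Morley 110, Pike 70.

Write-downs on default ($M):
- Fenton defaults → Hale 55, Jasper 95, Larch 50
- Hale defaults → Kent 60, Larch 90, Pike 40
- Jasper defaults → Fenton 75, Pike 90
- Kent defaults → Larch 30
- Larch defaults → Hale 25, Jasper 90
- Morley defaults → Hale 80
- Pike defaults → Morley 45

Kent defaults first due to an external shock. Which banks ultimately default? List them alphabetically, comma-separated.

Round 1 — Kent defaults (initial).
  Larch: +30 → 30 ≥ 30
Round 2 — Larch defaults.
  Hale: +25 → 25 < 120
  Jasper: +90 → 90 ≥ 70
Round 3 — Jasper defaults.
  Fenton: +75 → 75 < 80
  Pike: +90 → 90 ≥ 70
Round 4 — Pike defaults.
  Morley: +45 → 45 < 110
No further defaults.

Jasper, Kent, Larch, Pike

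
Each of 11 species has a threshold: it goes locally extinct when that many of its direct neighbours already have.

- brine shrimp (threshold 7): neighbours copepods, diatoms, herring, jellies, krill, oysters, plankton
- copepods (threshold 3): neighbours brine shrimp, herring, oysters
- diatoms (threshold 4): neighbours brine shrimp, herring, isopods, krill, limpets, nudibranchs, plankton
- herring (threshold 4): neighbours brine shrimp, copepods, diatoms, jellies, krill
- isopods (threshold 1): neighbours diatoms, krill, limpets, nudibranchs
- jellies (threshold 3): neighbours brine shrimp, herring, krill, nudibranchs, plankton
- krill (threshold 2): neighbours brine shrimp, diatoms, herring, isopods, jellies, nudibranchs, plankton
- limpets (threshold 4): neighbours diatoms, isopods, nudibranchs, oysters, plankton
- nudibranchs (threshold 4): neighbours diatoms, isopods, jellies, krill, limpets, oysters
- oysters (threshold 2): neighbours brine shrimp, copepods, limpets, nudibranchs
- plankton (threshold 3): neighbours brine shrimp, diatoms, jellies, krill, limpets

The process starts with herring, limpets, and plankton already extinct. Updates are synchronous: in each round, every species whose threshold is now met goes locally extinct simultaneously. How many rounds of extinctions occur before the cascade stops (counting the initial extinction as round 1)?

5

Round 1 — herring, limpets, plankton go locally extinct (initial).
Round 2 — checking thresholds:
  brine shrimp: 2 of 7 neighbours < 7, holds.
  copepods: 1 of 3 neighbours < 3, holds.
  diatoms: 3 of 7 neighbours < 4, holds.
  isopods: 1 of 4 neighbours ≥ 1, goes locally extinct.
  jellies: 2 of 5 neighbours < 3, holds.
  krill: 2 of 7 neighbours ≥ 2, goes locally extinct.
  nudibranchs: 1 of 6 neighbours < 4, holds.
  oysters: 1 of 4 neighbours < 2, holds.
Round 3 — checking thresholds:
  brine shrimp: 3 of 7 neighbours < 7, holds.
  copepods: 1 of 3 neighbours < 3, holds.
  diatoms: 5 of 7 neighbours ≥ 4, goes locally extinct.
  jellies: 3 of 5 neighbours ≥ 3, goes locally extinct.
  nudibranchs: 3 of 6 neighbours < 4, holds.
  oysters: 1 of 4 neighbours < 2, holds.
Round 4 — checking thresholds:
  brine shrimp: 5 of 7 neighbours < 7, holds.
  copepods: 1 of 3 neighbours < 3, holds.
  nudibranchs: 5 of 6 neighbours ≥ 4, goes locally extinct.
  oysters: 1 of 4 neighbours < 2, holds.
Round 5 — checking thresholds:
  brine shrimp: 5 of 7 neighbours < 7, holds.
  copepods: 1 of 3 neighbours < 3, holds.
  oysters: 2 of 4 neighbours ≥ 2, goes locally extinct.
Round 6 — no new extinctions; cascade stops.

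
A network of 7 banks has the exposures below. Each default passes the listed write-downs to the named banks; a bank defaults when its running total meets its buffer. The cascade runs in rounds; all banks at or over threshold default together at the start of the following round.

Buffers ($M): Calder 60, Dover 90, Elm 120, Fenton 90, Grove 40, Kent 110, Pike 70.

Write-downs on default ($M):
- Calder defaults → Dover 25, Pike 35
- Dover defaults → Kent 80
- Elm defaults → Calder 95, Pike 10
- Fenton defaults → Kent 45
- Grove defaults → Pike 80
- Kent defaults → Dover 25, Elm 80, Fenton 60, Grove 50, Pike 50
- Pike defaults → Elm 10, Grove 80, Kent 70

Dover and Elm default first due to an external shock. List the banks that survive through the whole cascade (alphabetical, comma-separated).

Round 1 — Dover, Elm default (initial).
  Calder: +95 → 95 ≥ 60
  Kent: +80 → 80 < 110
  Pike: +10 → 10 < 70
Round 2 — Calder defaults.
  Pike: +35 → 45 < 70
No further defaults.

Fenton, Grove, Kent, Pike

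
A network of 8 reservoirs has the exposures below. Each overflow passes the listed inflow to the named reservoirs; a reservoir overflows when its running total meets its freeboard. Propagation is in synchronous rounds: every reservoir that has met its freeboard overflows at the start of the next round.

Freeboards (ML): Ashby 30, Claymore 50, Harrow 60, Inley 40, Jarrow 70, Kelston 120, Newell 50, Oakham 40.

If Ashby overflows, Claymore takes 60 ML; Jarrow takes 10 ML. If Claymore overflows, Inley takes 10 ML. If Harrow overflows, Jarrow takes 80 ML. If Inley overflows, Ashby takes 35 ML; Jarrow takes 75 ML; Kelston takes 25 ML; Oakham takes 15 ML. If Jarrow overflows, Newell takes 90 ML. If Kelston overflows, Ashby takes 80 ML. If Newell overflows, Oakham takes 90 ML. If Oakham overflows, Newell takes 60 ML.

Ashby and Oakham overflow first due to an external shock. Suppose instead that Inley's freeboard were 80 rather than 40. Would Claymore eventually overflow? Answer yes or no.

yes

With Inley's freeboard at 80:
Round 1 — Ashby, Oakham overflow (initial).
  Claymore: +60 → 60 ≥ 50
  Jarrow: +10 → 10 < 70
  Newell: +60 → 60 ≥ 50
Round 2 — Claymore, Newell overflow.
  Inley: +10 → 10 < 80
No further overflows.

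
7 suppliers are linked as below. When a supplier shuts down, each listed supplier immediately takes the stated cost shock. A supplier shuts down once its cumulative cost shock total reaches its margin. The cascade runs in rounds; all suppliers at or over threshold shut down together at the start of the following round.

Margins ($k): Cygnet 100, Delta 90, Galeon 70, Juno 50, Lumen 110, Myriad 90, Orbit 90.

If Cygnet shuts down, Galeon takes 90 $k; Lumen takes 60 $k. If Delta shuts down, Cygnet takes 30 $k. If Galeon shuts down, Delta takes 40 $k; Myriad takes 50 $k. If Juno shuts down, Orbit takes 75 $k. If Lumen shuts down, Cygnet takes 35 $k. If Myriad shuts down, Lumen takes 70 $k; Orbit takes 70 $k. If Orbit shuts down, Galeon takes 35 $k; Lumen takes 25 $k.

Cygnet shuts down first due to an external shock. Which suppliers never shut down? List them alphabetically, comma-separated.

Delta, Juno, Lumen, Myriad, Orbit

Round 1 — Cygnet shuts down (initial).
  Galeon: +90 → 90 ≥ 70
  Lumen: +60 → 60 < 110
Round 2 — Galeon shuts down.
  Delta: +40 → 40 < 90
  Myriad: +50 → 50 < 90
No further shutdowns.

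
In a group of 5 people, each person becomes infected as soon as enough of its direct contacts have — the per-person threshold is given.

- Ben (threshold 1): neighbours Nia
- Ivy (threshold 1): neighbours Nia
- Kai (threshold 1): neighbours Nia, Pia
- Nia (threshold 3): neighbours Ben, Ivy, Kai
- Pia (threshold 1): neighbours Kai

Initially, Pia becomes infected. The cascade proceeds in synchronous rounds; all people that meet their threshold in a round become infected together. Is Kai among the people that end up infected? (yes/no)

yes

Round 1 — Pia becomes infected (initial).
Round 2 — checking thresholds:
  Kai: 1 of 2 neighbours ≥ 1, becomes infected.
Round 3 — no new infections; cascade stops.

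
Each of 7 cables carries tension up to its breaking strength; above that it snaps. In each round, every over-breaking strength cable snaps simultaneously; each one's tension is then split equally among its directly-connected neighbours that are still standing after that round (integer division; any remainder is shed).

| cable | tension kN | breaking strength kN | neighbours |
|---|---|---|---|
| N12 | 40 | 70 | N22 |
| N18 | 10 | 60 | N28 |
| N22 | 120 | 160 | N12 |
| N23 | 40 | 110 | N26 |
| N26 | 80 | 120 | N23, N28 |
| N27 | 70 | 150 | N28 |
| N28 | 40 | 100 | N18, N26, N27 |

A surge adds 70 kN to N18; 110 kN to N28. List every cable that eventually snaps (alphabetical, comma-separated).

N18, N23, N26, N28

Round 1 — N18 at 80 > 60; N28 at 150 > 100. N18, N28 snap.
  N18 sheds 80 kN: no online neighbours, lost.
  N28 sheds 150 kN to N26, N27: 75 each.
    N26: 80+75 = 155 > 120
    N27: 70+75 = 145 ≤ 150
Round 2 — N26 snaps.
  N26 sheds 155 kN to N23: 155 each.
    N23: 40+155 = 195 > 110
Round 3 — N23 snaps.
  N23 sheds 195 kN: no online neighbours, lost.
No further breaks.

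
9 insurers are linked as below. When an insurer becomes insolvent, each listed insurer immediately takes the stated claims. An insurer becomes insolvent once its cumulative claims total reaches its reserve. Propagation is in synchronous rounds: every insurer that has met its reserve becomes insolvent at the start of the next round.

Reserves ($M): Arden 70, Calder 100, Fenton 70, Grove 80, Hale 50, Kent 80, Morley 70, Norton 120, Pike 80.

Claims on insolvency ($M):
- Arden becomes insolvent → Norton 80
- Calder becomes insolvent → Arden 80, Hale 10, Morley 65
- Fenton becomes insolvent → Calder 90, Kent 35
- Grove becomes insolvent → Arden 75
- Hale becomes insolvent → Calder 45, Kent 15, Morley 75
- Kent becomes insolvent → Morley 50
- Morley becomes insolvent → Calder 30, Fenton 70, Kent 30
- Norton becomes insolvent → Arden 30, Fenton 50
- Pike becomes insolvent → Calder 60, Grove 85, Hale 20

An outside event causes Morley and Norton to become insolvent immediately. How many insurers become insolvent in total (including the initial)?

5

Round 1 — Morley, Norton become insolvent (initial).
  Arden: +30 → 30 < 70
  Calder: +30 → 30 < 100
  Fenton: +70+50 → 120 ≥ 70
  Kent: +30 → 30 < 80
Round 2 — Fenton becomes insolvent.
  Calder: +90 → 120 ≥ 100
  Kent: +35 → 65 < 80
Round 3 — Calder becomes insolvent.
  Arden: +80 → 110 ≥ 70
  Hale: +10 → 10 < 50
Round 4 — Arden becomes insolvent.
No further insolvencies.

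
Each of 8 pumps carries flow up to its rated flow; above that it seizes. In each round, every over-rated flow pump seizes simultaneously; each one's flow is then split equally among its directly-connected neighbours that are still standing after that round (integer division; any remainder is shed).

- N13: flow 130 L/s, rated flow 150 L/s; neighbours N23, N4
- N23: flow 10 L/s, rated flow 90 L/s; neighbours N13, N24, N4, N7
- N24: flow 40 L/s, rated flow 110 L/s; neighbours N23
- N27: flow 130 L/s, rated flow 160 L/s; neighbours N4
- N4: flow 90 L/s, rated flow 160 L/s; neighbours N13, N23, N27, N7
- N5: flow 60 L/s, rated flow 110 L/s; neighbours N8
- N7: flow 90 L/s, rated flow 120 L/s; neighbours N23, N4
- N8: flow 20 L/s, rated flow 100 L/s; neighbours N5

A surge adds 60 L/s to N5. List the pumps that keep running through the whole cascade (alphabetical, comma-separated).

Round 1 — N5 at 120 > 110. N5 seizes.
  N5 sheds 120 L/s to N8: 120 each.
    N8: 20+120 = 140 > 100
Round 2 — N8 seizes.
  N8 sheds 140 L/s: no online neighbours, lost.
No further seizures.

N13, N23, N24, N27, N4, N7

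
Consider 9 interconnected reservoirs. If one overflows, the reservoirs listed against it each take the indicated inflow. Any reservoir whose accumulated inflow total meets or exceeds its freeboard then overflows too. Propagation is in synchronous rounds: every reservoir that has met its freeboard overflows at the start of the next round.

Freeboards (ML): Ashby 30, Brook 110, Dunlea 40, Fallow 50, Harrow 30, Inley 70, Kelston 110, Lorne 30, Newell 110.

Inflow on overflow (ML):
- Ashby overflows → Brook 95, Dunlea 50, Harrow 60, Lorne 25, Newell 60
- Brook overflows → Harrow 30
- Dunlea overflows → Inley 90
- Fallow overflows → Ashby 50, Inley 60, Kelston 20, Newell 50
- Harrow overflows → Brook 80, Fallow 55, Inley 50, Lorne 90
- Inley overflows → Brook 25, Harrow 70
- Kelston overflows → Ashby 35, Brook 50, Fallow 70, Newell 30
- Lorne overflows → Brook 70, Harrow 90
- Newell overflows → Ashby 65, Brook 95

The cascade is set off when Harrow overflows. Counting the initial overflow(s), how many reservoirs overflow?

Round 1 — Harrow overflows (initial).
  Brook: +80 → 80 < 110
  Fallow: +55 → 55 ≥ 50
  Inley: +50 → 50 < 70
  Lorne: +90 → 90 ≥ 30
Round 2 — Fallow, Lorne overflow.
  Ashby: +50 → 50 ≥ 30
  Brook: +70 → 150 ≥ 110
  Inley: +60 → 110 ≥ 70
  Kelston: +20 → 20 < 110
  Newell: +50 → 50 < 110
Round 3 — Ashby, Brook, Inley overflow.
  Dunlea: +50 → 50 ≥ 40
  Newell: +60 → 110 ≥ 110
Round 4 — Dunlea, Newell overflow.
No further overflows.

8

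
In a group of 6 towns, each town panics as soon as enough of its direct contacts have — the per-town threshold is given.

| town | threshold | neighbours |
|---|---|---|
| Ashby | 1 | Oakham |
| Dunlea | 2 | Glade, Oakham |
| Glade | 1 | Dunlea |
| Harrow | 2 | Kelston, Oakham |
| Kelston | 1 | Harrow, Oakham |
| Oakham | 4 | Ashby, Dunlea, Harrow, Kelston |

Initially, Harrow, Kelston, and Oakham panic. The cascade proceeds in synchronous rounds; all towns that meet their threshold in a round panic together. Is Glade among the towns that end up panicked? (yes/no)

Round 1 — Harrow, Kelston, Oakham panic (initial).
Round 2 — checking thresholds:
  Ashby: 1 of 1 neighbours ≥ 1, panics.
  Dunlea: 1 of 2 neighbours < 2, holds.
Round 3 — no new panics; cascade stops.

no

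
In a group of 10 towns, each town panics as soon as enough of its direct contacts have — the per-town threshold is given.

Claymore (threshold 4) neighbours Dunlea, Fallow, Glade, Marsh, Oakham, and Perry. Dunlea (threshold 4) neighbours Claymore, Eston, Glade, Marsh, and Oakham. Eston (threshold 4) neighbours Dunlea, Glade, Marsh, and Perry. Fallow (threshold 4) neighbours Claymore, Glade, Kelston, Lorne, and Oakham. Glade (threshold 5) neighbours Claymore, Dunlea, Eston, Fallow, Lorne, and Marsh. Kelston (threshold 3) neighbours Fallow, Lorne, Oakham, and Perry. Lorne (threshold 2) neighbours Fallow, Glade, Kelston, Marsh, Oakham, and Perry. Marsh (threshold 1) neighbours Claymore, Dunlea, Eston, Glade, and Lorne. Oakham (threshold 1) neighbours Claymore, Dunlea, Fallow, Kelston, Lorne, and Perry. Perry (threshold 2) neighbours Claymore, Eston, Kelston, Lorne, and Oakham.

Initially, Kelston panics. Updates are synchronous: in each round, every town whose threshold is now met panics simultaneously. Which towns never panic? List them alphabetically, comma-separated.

Claymore, Dunlea, Eston, Fallow, Glade

Round 1 — Kelston panics (initial).
Round 2 — checking thresholds:
  Fallow: 1 of 5 neighbours < 4, not yet.
  Lorne: 1 of 6 neighbours < 2, not yet.
  Oakham: 1 of 6 neighbours ≥ 1, panics.
  Perry: 1 of 5 neighbours < 2, not yet.
Round 3 — checking thresholds:
  Claymore: 1 of 6 neighbours < 4, not yet.
  Dunlea: 1 of 5 neighbours < 4, not yet.
  Fallow: 2 of 5 neighbours < 4, not yet.
  Lorne: 2 of 6 neighbours ≥ 2, panics.
  Perry: 2 of 5 neighbours ≥ 2, panics.
Round 4 — checking thresholds:
  Claymore: 2 of 6 neighbours < 4, not yet.
  Dunlea: 1 of 5 neighbours < 4, not yet.
  Eston: 1 of 4 neighbours < 4, not yet.
  Fallow: 3 of 5 neighbours < 4, not yet.
  Glade: 1 of 6 neighbours < 5, not yet.
  Marsh: 1 of 5 neighbours ≥ 1, panics.
Round 5 — no new panics; cascade stops.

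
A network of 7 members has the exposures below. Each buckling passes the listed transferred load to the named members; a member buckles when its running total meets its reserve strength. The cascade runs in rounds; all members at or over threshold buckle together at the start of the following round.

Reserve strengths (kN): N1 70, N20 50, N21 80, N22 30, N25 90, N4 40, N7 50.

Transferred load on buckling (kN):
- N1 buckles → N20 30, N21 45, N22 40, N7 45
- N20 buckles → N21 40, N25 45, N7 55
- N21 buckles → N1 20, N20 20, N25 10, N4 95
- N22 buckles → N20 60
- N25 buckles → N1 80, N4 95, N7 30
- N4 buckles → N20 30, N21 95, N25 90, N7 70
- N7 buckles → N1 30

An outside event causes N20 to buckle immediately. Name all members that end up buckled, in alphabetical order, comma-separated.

N20, N7

Round 1 — N20 buckles (initial).
  N21: +40 → 40 < 80
  N25: +45 → 45 < 90
  N7: +55 → 55 ≥ 50
Round 2 — N7 buckles.
  N1: +30 → 30 < 70
No further bucklings.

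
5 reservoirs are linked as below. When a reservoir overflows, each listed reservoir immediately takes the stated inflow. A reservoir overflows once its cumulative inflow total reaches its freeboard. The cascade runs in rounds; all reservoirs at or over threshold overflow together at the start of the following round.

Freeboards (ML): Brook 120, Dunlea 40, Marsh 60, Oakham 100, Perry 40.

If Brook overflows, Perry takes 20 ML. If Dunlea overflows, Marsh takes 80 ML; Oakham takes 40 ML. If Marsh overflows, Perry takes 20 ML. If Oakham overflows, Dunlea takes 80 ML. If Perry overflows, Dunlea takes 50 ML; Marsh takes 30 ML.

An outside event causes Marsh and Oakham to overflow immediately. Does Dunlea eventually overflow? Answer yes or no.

Round 1 — Marsh, Oakham overflow (initial).
  Dunlea: +80 → 80 ≥ 40
  Perry: +20 → 20 < 40
Round 2 — Dunlea overflows.
No further overflows.

yes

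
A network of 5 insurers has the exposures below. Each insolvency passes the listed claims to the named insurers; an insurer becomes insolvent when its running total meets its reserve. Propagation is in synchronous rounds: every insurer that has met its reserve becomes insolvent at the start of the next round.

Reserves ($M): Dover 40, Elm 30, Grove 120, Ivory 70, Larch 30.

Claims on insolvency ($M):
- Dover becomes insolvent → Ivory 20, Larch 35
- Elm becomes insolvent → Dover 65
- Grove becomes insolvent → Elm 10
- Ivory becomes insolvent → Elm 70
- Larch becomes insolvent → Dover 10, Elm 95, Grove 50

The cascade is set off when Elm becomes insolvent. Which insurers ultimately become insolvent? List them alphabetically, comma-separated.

Dover, Elm, Larch

Round 1 — Elm becomes insolvent (initial).
  Dover: +65 → 65 ≥ 40
Round 2 — Dover becomes insolvent.
  Ivory: +20 → 20 < 70
  Larch: +35 → 35 ≥ 30
Round 3 — Larch becomes insolvent.
  Grove: +50 → 50 < 120
No further insolvencies.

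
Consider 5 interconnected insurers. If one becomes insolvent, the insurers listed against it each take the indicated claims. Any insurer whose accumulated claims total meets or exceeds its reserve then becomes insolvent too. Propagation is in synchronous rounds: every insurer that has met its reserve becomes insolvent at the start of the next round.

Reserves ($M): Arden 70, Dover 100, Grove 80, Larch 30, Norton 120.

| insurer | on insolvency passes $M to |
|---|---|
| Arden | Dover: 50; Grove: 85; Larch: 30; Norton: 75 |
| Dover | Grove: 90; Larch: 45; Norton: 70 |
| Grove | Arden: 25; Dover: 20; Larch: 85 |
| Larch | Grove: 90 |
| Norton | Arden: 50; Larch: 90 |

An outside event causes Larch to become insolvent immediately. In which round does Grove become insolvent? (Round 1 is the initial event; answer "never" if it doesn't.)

2

Round 1 — Larch becomes insolvent (initial).
  Grove: +90 → 90 ≥ 80
Round 2 — Grove becomes insolvent.
  Arden: +25 → 25 < 70
  Dover: +20 → 20 < 100
No further insolvencies.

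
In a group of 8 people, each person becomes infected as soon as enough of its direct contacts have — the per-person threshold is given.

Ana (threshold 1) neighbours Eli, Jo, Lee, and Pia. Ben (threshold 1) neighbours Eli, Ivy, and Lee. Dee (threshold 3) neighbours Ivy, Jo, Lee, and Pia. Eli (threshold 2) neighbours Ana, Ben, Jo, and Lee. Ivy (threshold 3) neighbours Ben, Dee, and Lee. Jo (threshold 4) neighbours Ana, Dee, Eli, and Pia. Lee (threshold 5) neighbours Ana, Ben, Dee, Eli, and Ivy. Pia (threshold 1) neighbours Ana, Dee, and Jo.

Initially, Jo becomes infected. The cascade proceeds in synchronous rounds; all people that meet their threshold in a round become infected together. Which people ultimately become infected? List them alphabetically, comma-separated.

Ana, Ben, Eli, Jo, Pia

Round 1 — Jo becomes infected (initial).
Round 2 — checking thresholds:
  Ana: 1 of 4 neighbours ≥ 1, becomes infected.
  Dee: 1 of 4 neighbours < 3, below threshold.
  Eli: 1 of 4 neighbours < 2, below threshold.
  Pia: 1 of 3 neighbours ≥ 1, becomes infected.
Round 3 — checking thresholds:
  Dee: 2 of 4 neighbours < 3, below threshold.
  Eli: 2 of 4 neighbours ≥ 2, becomes infected.
  Lee: 1 of 5 neighbours < 5, below threshold.
Round 4 — checking thresholds:
  Ben: 1 of 3 neighbours ≥ 1, becomes infected.
  Dee: 2 of 4 neighbours < 3, below threshold.
  Lee: 2 of 5 neighbours < 5, below threshold.
Round 5 — no new infections; cascade stops.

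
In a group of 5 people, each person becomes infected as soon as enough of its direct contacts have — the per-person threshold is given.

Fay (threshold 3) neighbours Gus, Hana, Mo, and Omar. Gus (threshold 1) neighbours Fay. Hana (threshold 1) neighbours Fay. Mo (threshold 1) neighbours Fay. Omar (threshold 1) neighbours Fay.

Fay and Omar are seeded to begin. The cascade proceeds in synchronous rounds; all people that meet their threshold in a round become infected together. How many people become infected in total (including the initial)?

Round 1 — Fay, Omar become infected (initial).
Round 2 — checking thresholds:
  Gus: 1 of 1 neighbours ≥ 1, becomes infected.
  Hana: 1 of 1 neighbours ≥ 1, becomes infected.
  Mo: 1 of 1 neighbours ≥ 1, becomes infected.
Round 3 — no new infections; cascade stops.

5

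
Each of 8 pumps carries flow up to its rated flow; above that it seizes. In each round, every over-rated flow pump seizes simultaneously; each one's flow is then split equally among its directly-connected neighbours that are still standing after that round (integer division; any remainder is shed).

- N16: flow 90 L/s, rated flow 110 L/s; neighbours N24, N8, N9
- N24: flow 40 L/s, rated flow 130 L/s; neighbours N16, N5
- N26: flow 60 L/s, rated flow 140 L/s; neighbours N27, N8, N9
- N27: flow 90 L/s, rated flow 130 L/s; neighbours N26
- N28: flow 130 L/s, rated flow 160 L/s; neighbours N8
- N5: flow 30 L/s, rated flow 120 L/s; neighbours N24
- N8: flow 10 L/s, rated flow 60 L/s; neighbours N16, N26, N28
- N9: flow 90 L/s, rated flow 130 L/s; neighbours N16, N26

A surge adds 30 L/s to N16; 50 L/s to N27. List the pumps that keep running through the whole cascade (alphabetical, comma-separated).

Round 1 — N16 at 120 > 110; N27 at 140 > 130. N16, N27 seize.
  N16 sheds 120 L/s to N24, N8, N9: 40 each.
    N24: 40+40 = 80 ≤ 130
    N8: 10+40 = 50 ≤ 60
    N9: 90+40 = 130 ≤ 130
  N27 sheds 140 L/s to N26: 140 each.
    N26: 60+140 = 200 > 140
Round 2 — N26 seizes.
  N26 sheds 200 L/s to N8, N9: 100 each.
    N8: 50+100 = 150 > 60
    N9: 130+100 = 230 > 130
Round 3 — N8, N9 seize.
  N8 sheds 150 L/s to N28: 150 each.
    N28: 130+150 = 280 > 160
  N9 sheds 230 L/s: no online neighbours, lost.
Round 4 — N28 seizes.
  N28 sheds 280 L/s: no online neighbours, lost.
No further seizures.

N24, N5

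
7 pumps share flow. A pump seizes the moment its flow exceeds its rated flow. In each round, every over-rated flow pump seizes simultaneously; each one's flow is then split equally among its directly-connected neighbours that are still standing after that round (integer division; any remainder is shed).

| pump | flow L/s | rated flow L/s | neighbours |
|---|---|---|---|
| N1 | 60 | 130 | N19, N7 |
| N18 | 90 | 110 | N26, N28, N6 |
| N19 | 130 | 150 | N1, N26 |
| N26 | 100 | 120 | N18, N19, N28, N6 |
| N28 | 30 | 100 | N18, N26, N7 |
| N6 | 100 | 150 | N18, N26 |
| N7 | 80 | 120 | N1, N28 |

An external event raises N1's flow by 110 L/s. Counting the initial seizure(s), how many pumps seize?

7

Round 1 — N1 at 170 > 130. N1 seizes.
  N1 sheds 170 L/s to N19, N7: 85 each.
    N19: 130+85 = 215 > 150
    N7: 80+85 = 165 > 120
Round 2 — N19, N7 seize.
  N19 sheds 215 L/s to N26: 215 each.
    N26: 100+215 = 315 > 120
  N7 sheds 165 L/s to N28: 165 each.
    N28: 30+165 = 195 > 100
Round 3 — N26, N28 seize.
  N26 sheds 315 L/s to N18, N6: 157 each (1 lost).
    N18: 90+157 = 247 > 110
    N6: 100+157 = 257 > 150
  N28 sheds 195 L/s to N18: 195 each.
    N18: 247+195 = 442 > 110
Round 4 — N18, N6 seize.
  N18 sheds 442 L/s: no online neighbours, lost.
  N6 sheds 257 L/s: no online neighbours, lost.
No further seizures.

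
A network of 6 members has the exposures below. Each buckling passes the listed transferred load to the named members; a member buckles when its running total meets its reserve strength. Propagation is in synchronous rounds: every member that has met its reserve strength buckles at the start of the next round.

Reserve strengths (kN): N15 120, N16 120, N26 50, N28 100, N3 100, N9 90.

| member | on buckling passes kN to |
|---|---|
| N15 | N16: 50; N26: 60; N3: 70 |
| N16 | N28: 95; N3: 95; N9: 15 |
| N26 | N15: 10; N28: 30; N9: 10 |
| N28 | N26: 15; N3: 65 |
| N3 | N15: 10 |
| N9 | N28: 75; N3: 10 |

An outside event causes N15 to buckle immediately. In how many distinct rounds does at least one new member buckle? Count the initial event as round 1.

Round 1 — N15 buckles (initial).
  N16: +50 → 50 < 120
  N26: +60 → 60 ≥ 50
  N3: +70 → 70 < 100
Round 2 — N26 buckles.
  N28: +30 → 30 < 100
  N9: +10 → 10 < 90
No further bucklings.

2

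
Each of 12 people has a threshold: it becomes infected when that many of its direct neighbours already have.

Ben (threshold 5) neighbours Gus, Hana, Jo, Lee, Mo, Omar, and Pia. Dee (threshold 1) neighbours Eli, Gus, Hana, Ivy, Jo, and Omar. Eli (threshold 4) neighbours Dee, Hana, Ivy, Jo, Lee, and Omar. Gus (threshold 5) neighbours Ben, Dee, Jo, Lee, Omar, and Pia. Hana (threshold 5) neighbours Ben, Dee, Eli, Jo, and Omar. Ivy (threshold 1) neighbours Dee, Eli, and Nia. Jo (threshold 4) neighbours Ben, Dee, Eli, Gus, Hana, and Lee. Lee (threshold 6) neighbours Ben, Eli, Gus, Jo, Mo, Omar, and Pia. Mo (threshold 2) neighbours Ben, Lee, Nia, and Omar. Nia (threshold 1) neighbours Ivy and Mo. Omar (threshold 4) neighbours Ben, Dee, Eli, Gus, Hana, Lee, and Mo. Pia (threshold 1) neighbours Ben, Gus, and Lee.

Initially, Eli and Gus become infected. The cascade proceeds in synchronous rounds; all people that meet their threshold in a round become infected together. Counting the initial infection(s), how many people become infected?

Round 1 — Eli, Gus become infected (initial).
Round 2 — checking thresholds:
  Ben: 1 of 7 neighbours < 5, below threshold.
  Dee: 2 of 6 neighbours ≥ 1, becomes infected.
  Hana: 1 of 5 neighbours < 5, below threshold.
  Ivy: 1 of 3 neighbours ≥ 1, becomes infected.
  Jo: 2 of 6 neighbours < 4, below threshold.
  Lee: 2 of 7 neighbours < 6, below threshold.
  Omar: 2 of 7 neighbours < 4, below threshold.
  Pia: 1 of 3 neighbours ≥ 1, becomes infected.
Round 3 — checking thresholds:
  Ben: 2 of 7 neighbours < 5, below threshold.
  Hana: 2 of 5 neighbours < 5, below threshold.
  Jo: 3 of 6 neighbours < 4, below threshold.
  Lee: 3 of 7 neighbours < 6, below threshold.
  Nia: 1 of 2 neighbours ≥ 1, becomes infected.
  Omar: 3 of 7 neighbours < 4, below threshold.
Round 4 — no new infections; cascade stops.

6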